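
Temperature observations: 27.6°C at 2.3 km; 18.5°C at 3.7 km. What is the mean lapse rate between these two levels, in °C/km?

6.5°C/km

Γ = −ΔT/Δz = (27.6 − 18.5) / (3700 − 2300) m
  = 9.1°C / 1.4 km = 6.5°C/km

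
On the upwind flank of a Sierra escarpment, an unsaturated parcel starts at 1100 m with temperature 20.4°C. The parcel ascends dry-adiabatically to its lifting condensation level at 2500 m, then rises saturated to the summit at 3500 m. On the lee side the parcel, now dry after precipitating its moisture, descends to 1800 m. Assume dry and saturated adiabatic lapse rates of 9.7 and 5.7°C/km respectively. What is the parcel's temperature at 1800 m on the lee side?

1100–2500 m, dry: Δz = 1.4 km ⇒ ΔT = -13.58°C; T = 6.82°C
2500–3500 m, saturated: Δz = 1 km ⇒ ΔT = -5.7°C; T = 1.12°C
3500–1800 m, dry descent: Δz = 1.7 km ⇒ ΔT = +16.49°C; T = 17.61°C

17.61°C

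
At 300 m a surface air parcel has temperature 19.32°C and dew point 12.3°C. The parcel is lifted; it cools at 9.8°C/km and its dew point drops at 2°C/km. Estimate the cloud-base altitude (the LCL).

T and T_d converge at 9.8 − 2 = 7.8°C per km
Height above start = (19.32 − 12.3) / 7.8 = 0.9 km
LCL altitude = 300 m + 900 m = 1200 m

1200 m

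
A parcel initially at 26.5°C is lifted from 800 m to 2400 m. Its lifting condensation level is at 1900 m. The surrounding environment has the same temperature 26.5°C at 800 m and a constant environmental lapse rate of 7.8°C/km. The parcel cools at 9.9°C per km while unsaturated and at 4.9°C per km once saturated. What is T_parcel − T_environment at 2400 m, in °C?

-0.86°C (parcel cooler than environment)

Parcel:
  800–1900 m, dry: Δz = 1.1 km ⇒ ΔT = -10.89°C; T = 15.61°C
  1900–2400 m, saturated: Δz = 0.5 km ⇒ ΔT = -2.45°C; T = 13.16°C
Environment:
  800–2400 m, environment: Δz = 1.6 km ⇒ ΔT = -12.48°C; T = 14.02°C
T_parcel − T_env = 13.16 − 14.02 = -0.86°C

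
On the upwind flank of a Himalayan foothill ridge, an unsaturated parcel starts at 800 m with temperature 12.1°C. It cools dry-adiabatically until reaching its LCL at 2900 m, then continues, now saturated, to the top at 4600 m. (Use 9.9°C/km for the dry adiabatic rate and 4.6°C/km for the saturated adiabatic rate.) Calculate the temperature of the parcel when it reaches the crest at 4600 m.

-16.51°C

Dry to 2900 m: -9.9 × 2.1 km = -20.79°C, so T = -8.69°C.
Saturated to 4600 m: -4.6 × 1.7 km = -7.82°C, so T = -16.51°C.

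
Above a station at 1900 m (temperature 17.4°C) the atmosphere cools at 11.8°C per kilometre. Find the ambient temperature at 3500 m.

1900 → 3500 m (environmental, 11.8°C/km): ΔT = -11.8 × 1.6 = -18.88°C → T = -1.48°C

-1.48°C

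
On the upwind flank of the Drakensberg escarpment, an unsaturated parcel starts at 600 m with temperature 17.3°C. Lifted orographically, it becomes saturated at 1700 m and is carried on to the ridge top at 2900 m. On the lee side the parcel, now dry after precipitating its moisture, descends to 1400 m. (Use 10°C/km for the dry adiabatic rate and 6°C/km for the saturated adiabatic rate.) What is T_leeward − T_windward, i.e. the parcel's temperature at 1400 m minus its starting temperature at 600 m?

From 600 m to 1700 m (dry): cools by 10 × 1.1 = 11°C, giving 6.3°C.
From 1700 m to 2900 m (saturated): cools by 6 × 1.2 = 7.2°C, giving -0.9°C.
From 2900 m to 1400 m (dry descent): warms by 10 × 1.5 = 15°C, giving 14.1°C.
Net change vs windward start: 14.1 − 17.3 = -3.2°C

-3.2°C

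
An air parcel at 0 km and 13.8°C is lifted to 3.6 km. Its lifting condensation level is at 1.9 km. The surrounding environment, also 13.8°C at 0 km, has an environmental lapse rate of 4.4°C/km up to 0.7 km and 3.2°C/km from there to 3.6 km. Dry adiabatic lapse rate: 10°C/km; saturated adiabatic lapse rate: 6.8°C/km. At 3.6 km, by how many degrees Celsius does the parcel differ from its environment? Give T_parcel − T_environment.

Parcel:
  0 → 1900 m (dry, 10°C/km): ΔT = -10 × 1.9 = -19°C → T = -5.2°C
  1900 → 3600 m (saturated, 6.8°C/km): ΔT = -6.8 × 1.7 = -11.56°C → T = -16.76°C
Environment:
  0 → 700 m (environment, lower layer, 4.4°C/km): ΔT = -4.4 × 0.7 = -3.08°C → T = 10.72°C
  700 → 3600 m (environment, upper layer, 3.2°C/km): ΔT = -3.2 × 2.9 = -9.28°C → T = 1.44°C
T_parcel − T_env = -16.76 − 1.44 = -18.2°C

-18.2°C (parcel cooler than environment)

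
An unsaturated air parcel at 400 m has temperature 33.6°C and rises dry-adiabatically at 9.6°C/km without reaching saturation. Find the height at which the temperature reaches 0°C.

3900 m

Height above start = (33.6 − 0) / 9.6 = 3.5 km
Altitude = 400 m + 3500 m = 3900 m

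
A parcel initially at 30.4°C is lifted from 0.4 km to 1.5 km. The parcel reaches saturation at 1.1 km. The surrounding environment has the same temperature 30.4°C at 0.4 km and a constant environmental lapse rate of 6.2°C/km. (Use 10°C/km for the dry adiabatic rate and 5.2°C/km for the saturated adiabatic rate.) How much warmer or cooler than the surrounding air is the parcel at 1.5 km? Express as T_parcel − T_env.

-2.26°C (parcel cooler than environment)

Parcel:
  400 → 1100 m (dry, 10°C/km): ΔT = -10 × 0.7 = -7°C → T = 23.4°C
  1100 → 1500 m (saturated, 5.2°C/km): ΔT = -5.2 × 0.4 = -2.08°C → T = 21.32°C
Environment:
  400 → 1500 m (environment, 6.2°C/km): ΔT = -6.2 × 1.1 = -6.82°C → T = 23.58°C
T_parcel − T_env = 21.32 − 23.58 = -2.26°C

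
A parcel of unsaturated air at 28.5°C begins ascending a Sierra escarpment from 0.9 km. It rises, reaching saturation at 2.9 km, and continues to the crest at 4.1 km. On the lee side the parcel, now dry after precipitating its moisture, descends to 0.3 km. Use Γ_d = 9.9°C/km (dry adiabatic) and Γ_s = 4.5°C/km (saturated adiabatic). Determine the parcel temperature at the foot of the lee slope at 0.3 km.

40.92°C

900–2900 m, dry: Δz = 2 km ⇒ ΔT = -19.8°C; T = 8.7°C
2900–4100 m, saturated: Δz = 1.2 km ⇒ ΔT = -5.4°C; T = 3.3°C
4100–300 m, dry descent: Δz = 3.8 km ⇒ ΔT = +37.62°C; T = 40.92°C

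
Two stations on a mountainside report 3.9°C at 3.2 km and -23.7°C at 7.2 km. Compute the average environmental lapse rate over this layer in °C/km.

6.9°C/km

Γ = −ΔT/Δz = (3.9 − (-23.7)) / (7200 − 3200) m
  = 27.6°C / 4 km = 6.9°C/km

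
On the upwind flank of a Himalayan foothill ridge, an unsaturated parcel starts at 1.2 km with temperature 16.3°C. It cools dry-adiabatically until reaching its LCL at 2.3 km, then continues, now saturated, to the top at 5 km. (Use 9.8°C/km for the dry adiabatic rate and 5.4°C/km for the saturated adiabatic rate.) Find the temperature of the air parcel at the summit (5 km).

-9.06°C

1200–2300 m, dry: Δz = 1.1 km ⇒ ΔT = -10.78°C; T = 5.52°C
2300–5000 m, saturated: Δz = 2.7 km ⇒ ΔT = -14.58°C; T = -9.06°C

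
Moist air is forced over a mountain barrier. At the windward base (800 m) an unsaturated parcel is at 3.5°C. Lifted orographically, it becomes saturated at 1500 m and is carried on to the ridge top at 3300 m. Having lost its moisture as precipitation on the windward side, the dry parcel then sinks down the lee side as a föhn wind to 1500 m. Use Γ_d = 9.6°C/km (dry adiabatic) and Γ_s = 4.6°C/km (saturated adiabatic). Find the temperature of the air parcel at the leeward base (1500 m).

From 800 m to 1500 m (dry): cools by 9.6 × 0.7 = 6.72°C, giving -3.22°C.
From 1500 m to 3300 m (saturated): cools by 4.6 × 1.8 = 8.28°C, giving -11.5°C.
From 3300 m to 1500 m (dry descent): warms by 9.6 × 1.8 = 17.28°C, giving 5.78°C.

5.78°C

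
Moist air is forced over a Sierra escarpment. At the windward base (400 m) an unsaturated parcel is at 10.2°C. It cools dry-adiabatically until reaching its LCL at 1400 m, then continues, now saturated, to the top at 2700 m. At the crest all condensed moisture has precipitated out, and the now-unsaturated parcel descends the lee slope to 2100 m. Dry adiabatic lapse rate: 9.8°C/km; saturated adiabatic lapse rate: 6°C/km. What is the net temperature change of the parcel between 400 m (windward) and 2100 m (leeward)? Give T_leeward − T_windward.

From 400 m to 1400 m (dry): cools by 9.8 × 1 = 9.8°C, giving 0.4°C.
From 1400 m to 2700 m (saturated): cools by 6 × 1.3 = 7.8°C, giving -7.4°C.
From 2700 m to 2100 m (dry descent): warms by 9.8 × 0.6 = 5.88°C, giving -1.52°C.
Net change vs windward start: -1.52 − 10.2 = -11.72°C

-11.72°C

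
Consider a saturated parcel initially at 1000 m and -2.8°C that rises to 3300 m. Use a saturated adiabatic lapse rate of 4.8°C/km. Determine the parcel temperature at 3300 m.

From 1000 m to 3300 m (saturated adiabatic): cools by 4.8 × 2.3 = 11.04°C, giving -13.84°C.

-13.84°C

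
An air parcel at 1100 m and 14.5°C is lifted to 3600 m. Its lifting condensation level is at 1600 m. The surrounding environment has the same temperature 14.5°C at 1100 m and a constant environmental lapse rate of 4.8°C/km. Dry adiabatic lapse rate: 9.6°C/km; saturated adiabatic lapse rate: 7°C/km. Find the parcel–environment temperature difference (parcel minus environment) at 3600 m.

Parcel:
  1100–1600 m, dry: Δz = 0.5 km ⇒ ΔT = -4.8°C; T = 9.7°C
  1600–3600 m, saturated: Δz = 2 km ⇒ ΔT = -14°C; T = -4.3°C
Environment:
  1100–3600 m, environment: Δz = 2.5 km ⇒ ΔT = -12°C; T = 2.5°C
T_parcel − T_env = -4.3 − 2.5 = -6.8°C

-6.8°C (parcel cooler than environment)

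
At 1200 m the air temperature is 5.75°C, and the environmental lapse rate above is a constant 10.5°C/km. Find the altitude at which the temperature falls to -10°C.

Height above start = (5.75 − (-10)) / 10.5 = 1.5 km
Altitude = 1200 m + 1500 m = 2700 m

2700 m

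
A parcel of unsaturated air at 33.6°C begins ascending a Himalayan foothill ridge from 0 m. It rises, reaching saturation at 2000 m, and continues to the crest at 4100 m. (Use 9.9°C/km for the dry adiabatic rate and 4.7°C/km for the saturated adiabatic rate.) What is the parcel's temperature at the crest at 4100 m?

0 → 2000 m (dry, 9.9°C/km): ΔT = -9.9 × 2 = -19.8°C → T = 13.8°C
2000 → 4100 m (saturated, 4.7°C/km): ΔT = -4.7 × 2.1 = -9.87°C → T = 3.93°C

3.93°C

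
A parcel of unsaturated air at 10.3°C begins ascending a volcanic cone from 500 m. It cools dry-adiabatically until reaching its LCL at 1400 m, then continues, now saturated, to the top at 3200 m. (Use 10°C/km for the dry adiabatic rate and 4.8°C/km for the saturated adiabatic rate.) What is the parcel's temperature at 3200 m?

500 → 1400 m (dry, 10°C/km): ΔT = -10 × 0.9 = -9°C → T = 1.3°C
1400 → 3200 m (saturated, 4.8°C/km): ΔT = -4.8 × 1.8 = -8.64°C → T = -7.34°C

-7.34°C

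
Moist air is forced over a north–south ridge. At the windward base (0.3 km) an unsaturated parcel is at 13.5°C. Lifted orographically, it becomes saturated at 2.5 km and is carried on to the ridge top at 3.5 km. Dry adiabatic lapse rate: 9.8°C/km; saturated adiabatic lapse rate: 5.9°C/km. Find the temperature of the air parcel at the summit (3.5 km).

-13.96°C

Dry to 2500 m: -9.8 × 2.2 km = -21.56°C, so T = -8.06°C.
Saturated to 3500 m: -5.9 × 1 km = -5.9°C, so T = -13.96°C.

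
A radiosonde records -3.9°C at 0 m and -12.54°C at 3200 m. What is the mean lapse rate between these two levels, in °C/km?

Γ = −ΔT/Δz = (-3.9 − (-12.54)) / (3200 − 0) m
  = 8.64°C / 3.2 km = 2.7°C/km

2.7°C/km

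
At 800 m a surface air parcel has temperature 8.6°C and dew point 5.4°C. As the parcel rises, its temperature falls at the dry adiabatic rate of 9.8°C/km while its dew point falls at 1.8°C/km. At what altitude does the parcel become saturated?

1200 m

T and T_d converge at 9.8 − 1.8 = 8°C per km
Height above start = (8.6 − 5.4) / 8 = 0.4 km
LCL altitude = 800 m + 400 m = 1200 m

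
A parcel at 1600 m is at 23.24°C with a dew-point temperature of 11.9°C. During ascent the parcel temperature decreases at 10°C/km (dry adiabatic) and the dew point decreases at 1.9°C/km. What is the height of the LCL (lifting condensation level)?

T and T_d converge at 10 − 1.9 = 8.1°C per km
Height above start = (23.24 − 11.9) / 8.1 = 1.4 km
LCL altitude = 1600 m + 1400 m = 3000 m

3000 m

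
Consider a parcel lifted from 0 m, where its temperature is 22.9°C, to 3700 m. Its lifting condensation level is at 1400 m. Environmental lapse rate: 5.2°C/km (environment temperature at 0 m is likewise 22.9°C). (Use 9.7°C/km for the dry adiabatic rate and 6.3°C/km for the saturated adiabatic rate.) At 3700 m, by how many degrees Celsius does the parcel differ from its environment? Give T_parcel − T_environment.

Parcel:
  Dry to 1400 m: -9.7 × 1.4 km = -13.58°C, so T = 9.32°C.
  Saturated to 3700 m: -6.3 × 2.3 km = -14.49°C, so T = -5.17°C.
Environment:
  Environment to 3700 m: -5.2 × 3.7 km = -19.24°C, so T = 3.66°C.
T_parcel − T_env = -5.17 − 3.66 = -8.83°C

-8.83°C (parcel cooler than environment)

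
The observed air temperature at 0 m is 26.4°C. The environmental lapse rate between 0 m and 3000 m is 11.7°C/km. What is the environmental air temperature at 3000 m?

0 → 3000 m (environmental, 11.7°C/km): ΔT = -11.7 × 3 = -35.1°C → T = -8.7°C

-8.7°C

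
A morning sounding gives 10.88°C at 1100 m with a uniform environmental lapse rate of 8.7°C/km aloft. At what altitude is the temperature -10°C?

3500 m

Height above start = (10.88 − (-10)) / 8.7 = 2.4 km
Altitude = 1100 m + 2400 m = 3500 m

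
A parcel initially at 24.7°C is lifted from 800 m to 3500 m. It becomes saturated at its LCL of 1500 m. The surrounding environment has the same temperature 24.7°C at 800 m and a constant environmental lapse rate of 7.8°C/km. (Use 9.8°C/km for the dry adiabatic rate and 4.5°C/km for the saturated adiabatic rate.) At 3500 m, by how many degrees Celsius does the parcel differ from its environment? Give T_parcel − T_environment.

Parcel:
  From 800 m to 1500 m (dry): cools by 9.8 × 0.7 = 6.86°C, giving 17.84°C.
  From 1500 m to 3500 m (saturated): cools by 4.5 × 2 = 9°C, giving 8.84°C.
Environment:
  From 800 m to 3500 m (environment): cools by 7.8 × 2.7 = 21.06°C, giving 3.64°C.
T_parcel − T_env = 8.84 − 3.64 = +5.2°C

+5.2°C (parcel warmer than environment)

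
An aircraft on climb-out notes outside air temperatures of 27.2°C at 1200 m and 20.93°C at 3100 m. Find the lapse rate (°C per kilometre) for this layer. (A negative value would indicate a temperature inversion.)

3.3°C/km

Γ = −ΔT/Δz = (27.2 − 20.93) / (3100 − 1200) m
  = 6.27°C / 1.9 km = 3.3°C/km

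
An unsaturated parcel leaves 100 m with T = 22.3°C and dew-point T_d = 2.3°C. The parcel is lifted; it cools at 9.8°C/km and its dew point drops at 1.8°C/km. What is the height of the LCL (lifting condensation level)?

T and T_d converge at 9.8 − 1.8 = 8°C per km
Height above start = (22.3 − 2.3) / 8 = 2.5 km
LCL altitude = 100 m + 2500 m = 2600 m

2600 m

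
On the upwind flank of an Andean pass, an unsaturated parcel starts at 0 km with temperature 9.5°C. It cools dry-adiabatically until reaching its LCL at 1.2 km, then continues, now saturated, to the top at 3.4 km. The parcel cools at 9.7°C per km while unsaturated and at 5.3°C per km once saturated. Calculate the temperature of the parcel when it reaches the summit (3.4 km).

-13.8°C

Dry to 1200 m: -9.7 × 1.2 km = -11.64°C, so T = -2.14°C.
Saturated to 3400 m: -5.3 × 2.2 km = -11.66°C, so T = -13.8°C.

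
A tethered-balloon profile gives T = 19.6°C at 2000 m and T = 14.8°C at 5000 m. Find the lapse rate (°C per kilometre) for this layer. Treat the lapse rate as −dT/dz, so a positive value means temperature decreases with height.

Γ = −ΔT/Δz = (19.6 − 14.8) / (5000 − 2000) m
  = 4.8°C / 3 km = 1.6°C/km

1.6°C/km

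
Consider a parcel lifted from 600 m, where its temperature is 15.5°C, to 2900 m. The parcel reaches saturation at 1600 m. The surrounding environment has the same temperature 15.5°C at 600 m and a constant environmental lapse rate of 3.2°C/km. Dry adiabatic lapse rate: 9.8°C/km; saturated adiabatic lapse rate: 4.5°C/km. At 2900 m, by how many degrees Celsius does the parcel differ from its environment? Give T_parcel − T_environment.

-8.29°C (parcel cooler than environment)

Parcel:
  From 600 m to 1600 m (dry): cools by 9.8 × 1 = 9.8°C, giving 5.7°C.
  From 1600 m to 2900 m (saturated): cools by 4.5 × 1.3 = 5.85°C, giving -0.15°C.
Environment:
  From 600 m to 2900 m (environment): cools by 3.2 × 2.3 = 7.36°C, giving 8.14°C.
T_parcel − T_env = -0.15 − 8.14 = -8.29°C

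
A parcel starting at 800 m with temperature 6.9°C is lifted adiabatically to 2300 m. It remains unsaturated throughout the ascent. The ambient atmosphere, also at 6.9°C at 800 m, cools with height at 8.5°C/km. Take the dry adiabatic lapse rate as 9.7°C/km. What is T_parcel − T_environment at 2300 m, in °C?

Parcel:
  From 800 m to 2300 m (dry): cools by 9.7 × 1.5 = 14.55°C, giving -7.65°C.
Environment:
  From 800 m to 2300 m (environment): cools by 8.5 × 1.5 = 12.75°C, giving -5.85°C.
T_parcel − T_env = -7.65 − (-5.85) = -1.8°C

-1.8°C (parcel cooler than environment)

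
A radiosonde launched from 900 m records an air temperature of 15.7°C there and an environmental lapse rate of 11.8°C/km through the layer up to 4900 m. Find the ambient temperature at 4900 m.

900 → 4900 m (environmental, 11.8°C/km): ΔT = -11.8 × 4 = -47.2°C → T = -31.5°C

-31.5°C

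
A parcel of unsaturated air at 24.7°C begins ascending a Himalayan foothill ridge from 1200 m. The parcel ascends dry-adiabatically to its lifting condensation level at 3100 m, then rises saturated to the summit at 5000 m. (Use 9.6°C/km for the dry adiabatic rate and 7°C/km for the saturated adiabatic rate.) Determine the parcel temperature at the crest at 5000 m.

Dry to 3100 m: -9.6 × 1.9 km = -18.24°C, so T = 6.46°C.
Saturated to 5000 m: -7 × 1.9 km = -13.3°C, so T = -6.84°C.

-6.84°C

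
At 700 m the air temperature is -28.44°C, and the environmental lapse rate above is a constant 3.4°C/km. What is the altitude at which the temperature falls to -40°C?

4100 m

Height above start = (-28.44 − (-40)) / 3.4 = 3.4 km
Altitude = 700 m + 3400 m = 4100 m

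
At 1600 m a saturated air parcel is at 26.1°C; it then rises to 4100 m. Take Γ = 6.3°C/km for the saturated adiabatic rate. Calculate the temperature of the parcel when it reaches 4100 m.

1600–4100 m, saturated adiabatic: Δz = 2.5 km ⇒ ΔT = -15.75°C; T = 10.35°C

10.35°C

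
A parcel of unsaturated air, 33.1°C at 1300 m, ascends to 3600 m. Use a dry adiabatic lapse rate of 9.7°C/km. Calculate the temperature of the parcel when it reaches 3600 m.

10.79°C

1300 → 3600 m (dry adiabatic, 9.7°C/km): ΔT = -9.7 × 2.3 = -22.31°C → T = 10.79°C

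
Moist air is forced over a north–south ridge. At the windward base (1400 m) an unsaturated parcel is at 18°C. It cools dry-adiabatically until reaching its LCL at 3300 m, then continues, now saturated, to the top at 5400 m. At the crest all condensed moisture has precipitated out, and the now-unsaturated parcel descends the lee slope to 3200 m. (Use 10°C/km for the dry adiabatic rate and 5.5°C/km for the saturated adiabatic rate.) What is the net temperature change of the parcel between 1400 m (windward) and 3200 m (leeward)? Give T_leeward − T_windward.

1400–3300 m, dry: Δz = 1.9 km ⇒ ΔT = -19°C; T = -1°C
3300–5400 m, saturated: Δz = 2.1 km ⇒ ΔT = -11.55°C; T = -12.55°C
5400–3200 m, dry descent: Δz = 2.2 km ⇒ ΔT = +22°C; T = 9.45°C
Net change vs windward start: 9.45 − 18 = -8.55°C

-8.55°C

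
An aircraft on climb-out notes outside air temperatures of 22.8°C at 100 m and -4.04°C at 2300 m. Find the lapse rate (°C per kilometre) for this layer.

Γ = −ΔT/Δz = (22.8 − (-4.04)) / (2300 − 100) m
  = 26.84°C / 2.2 km = 12.2°C/km

12.2°C/km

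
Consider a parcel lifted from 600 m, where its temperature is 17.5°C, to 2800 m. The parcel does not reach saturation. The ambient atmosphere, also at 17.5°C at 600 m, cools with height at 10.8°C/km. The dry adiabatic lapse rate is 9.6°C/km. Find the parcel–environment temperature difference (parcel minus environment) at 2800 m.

+2.64°C (parcel warmer than environment)

Parcel:
  From 600 m to 2800 m (dry): cools by 9.6 × 2.2 = 21.12°C, giving -3.62°C.
Environment:
  From 600 m to 2800 m (environment): cools by 10.8 × 2.2 = 23.76°C, giving -6.26°C.
T_parcel − T_env = -3.62 − (-6.26) = +2.64°C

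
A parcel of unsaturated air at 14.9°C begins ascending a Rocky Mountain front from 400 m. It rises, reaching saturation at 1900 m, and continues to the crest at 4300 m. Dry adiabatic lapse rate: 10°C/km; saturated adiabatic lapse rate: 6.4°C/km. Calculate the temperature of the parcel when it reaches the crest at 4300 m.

-15.46°C

400 → 1900 m (dry, 10°C/km): ΔT = -10 × 1.5 = -15°C → T = -0.1°C
1900 → 4300 m (saturated, 6.4°C/km): ΔT = -6.4 × 2.4 = -15.36°C → T = -15.46°C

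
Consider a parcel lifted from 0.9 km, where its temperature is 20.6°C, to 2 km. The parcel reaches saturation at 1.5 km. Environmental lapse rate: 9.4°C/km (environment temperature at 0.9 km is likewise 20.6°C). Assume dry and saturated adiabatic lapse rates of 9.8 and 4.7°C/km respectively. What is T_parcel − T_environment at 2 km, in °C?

+2.11°C (parcel warmer than environment)

Parcel:
  900–1500 m, dry: Δz = 0.6 km ⇒ ΔT = -5.88°C; T = 14.72°C
  1500–2000 m, saturated: Δz = 0.5 km ⇒ ΔT = -2.35°C; T = 12.37°C
Environment:
  900–2000 m, environment: Δz = 1.1 km ⇒ ΔT = -10.34°C; T = 10.26°C
T_parcel − T_env = 12.37 − 10.26 = +2.11°C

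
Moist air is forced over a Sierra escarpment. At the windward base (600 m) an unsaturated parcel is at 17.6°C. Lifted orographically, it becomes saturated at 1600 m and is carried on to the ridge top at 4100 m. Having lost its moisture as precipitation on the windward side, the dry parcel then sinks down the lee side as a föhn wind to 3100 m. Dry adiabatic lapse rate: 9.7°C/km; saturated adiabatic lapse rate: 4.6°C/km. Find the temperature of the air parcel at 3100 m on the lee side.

6.1°C

600–1600 m, dry: Δz = 1 km ⇒ ΔT = -9.7°C; T = 7.9°C
1600–4100 m, saturated: Δz = 2.5 km ⇒ ΔT = -11.5°C; T = -3.6°C
4100–3100 m, dry descent: Δz = 1 km ⇒ ΔT = +9.7°C; T = 6.1°C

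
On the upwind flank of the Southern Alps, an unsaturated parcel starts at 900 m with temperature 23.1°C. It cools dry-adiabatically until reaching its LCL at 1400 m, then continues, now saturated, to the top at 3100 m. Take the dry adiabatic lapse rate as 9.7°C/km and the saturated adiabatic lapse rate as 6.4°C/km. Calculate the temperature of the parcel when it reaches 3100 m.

7.37°C

Dry to 1400 m: -9.7 × 0.5 km = -4.85°C, so T = 18.25°C.
Saturated to 3100 m: -6.4 × 1.7 km = -10.88°C, so T = 7.37°C.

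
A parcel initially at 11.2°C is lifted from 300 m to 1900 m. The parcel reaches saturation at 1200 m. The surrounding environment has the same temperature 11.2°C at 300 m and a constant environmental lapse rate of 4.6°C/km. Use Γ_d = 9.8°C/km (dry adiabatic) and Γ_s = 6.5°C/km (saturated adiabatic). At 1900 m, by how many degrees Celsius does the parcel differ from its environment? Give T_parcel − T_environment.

-6.01°C (parcel cooler than environment)

Parcel:
  300 → 1200 m (dry, 9.8°C/km): ΔT = -9.8 × 0.9 = -8.82°C → T = 2.38°C
  1200 → 1900 m (saturated, 6.5°C/km): ΔT = -6.5 × 0.7 = -4.55°C → T = -2.17°C
Environment:
  300 → 1900 m (environment, 4.6°C/km): ΔT = -4.6 × 1.6 = -7.36°C → T = 3.84°C
T_parcel − T_env = -2.17 − 3.84 = -6.01°C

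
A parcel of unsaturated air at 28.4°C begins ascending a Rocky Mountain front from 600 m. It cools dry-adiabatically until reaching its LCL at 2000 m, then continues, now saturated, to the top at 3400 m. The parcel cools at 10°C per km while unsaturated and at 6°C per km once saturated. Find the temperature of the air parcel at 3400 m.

6°C

From 600 m to 2000 m (dry): cools by 10 × 1.4 = 14°C, giving 14.4°C.
From 2000 m to 3400 m (saturated): cools by 6 × 1.4 = 8.4°C, giving 6°C.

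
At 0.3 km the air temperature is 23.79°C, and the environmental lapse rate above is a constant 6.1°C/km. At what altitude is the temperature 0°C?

4.2 km

Height above start = (23.79 − 0) / 6.1 = 3.9 km
Altitude = 300 m + 3900 m = 4200 m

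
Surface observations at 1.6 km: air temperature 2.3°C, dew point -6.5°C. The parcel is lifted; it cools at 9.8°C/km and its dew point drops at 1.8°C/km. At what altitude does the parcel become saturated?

T and T_d converge at 9.8 − 1.8 = 8°C per km
Height above start = (2.3 − (-6.5)) / 8 = 1.1 km
LCL altitude = 1600 m + 1100 m = 2700 m

2.7 km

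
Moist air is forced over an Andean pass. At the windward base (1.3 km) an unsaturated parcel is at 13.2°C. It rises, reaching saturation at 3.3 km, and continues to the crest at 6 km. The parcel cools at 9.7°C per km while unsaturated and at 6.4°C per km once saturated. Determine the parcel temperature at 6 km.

-23.48°C

1300–3300 m, dry: Δz = 2 km ⇒ ΔT = -19.4°C; T = -6.2°C
3300–6000 m, saturated: Δz = 2.7 km ⇒ ΔT = -17.28°C; T = -23.48°C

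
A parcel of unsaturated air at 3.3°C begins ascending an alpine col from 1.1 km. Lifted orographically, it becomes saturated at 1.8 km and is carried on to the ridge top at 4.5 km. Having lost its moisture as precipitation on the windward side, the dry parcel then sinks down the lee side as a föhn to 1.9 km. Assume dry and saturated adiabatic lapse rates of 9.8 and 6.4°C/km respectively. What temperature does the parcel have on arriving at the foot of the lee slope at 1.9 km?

4.64°C

Dry to 1800 m: -9.8 × 0.7 km = -6.86°C, so T = -3.56°C.
Saturated to 4500 m: -6.4 × 2.7 km = -17.28°C, so T = -20.84°C.
Dry descent to 1900 m: +9.8 × 2.6 km = +25.48°C, so T = 4.64°C.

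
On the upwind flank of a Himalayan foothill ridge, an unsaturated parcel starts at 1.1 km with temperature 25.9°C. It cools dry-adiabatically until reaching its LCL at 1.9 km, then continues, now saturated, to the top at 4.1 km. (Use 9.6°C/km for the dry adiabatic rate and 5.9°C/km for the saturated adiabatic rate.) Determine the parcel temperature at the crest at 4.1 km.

5.24°C

Dry to 1900 m: -9.6 × 0.8 km = -7.68°C, so T = 18.22°C.
Saturated to 4100 m: -5.9 × 2.2 km = -12.98°C, so T = 5.24°C.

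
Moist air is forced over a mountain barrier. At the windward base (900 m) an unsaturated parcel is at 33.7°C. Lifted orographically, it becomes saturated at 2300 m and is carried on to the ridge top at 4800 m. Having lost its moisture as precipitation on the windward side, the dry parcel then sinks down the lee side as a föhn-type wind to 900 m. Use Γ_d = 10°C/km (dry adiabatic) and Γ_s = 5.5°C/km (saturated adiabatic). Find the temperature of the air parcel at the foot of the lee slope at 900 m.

900 → 2300 m (dry, 10°C/km): ΔT = -10 × 1.4 = -14°C → T = 19.7°C
2300 → 4800 m (saturated, 5.5°C/km): ΔT = -5.5 × 2.5 = -13.75°C → T = 5.95°C
4800 → 900 m (dry descent, 10°C/km): ΔT = +10 × 3.9 = +39°C → T = 44.95°C

44.95°C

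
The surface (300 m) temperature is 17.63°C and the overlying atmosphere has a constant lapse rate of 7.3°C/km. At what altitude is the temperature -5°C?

Height above start = (17.63 − (-5)) / 7.3 = 3.1 km
Altitude = 300 m + 3100 m = 3400 m

3400 m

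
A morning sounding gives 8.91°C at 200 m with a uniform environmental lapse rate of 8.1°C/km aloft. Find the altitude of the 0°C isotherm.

1300 m

Height above start = (8.91 − 0) / 8.1 = 1.1 km
Altitude = 200 m + 1100 m = 1300 m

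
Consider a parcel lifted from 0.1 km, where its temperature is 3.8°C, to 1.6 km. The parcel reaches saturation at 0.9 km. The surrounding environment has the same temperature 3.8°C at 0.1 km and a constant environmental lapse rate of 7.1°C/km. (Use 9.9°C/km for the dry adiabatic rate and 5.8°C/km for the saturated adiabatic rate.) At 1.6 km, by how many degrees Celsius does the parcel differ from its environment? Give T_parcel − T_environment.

-1.33°C (parcel cooler than environment)

Parcel:
  Dry to 900 m: -9.9 × 0.8 km = -7.92°C, so T = -4.12°C.
  Saturated to 1600 m: -5.8 × 0.7 km = -4.06°C, so T = -8.18°C.
Environment:
  Environment to 1600 m: -7.1 × 1.5 km = -10.65°C, so T = -6.85°C.
T_parcel − T_env = -8.18 − (-6.85) = -1.33°C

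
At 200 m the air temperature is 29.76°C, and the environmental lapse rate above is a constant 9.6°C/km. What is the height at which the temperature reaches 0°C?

3300 m

Height above start = (29.76 − 0) / 9.6 = 3.1 km
Altitude = 200 m + 3100 m = 3300 m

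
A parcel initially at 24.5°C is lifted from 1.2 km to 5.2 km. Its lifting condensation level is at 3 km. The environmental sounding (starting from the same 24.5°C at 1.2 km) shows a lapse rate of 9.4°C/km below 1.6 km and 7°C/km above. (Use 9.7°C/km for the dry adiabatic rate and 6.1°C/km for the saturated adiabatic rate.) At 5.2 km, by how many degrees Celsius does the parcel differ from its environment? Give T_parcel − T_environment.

-1.92°C (parcel cooler than environment)

Parcel:
  Dry to 3000 m: -9.7 × 1.8 km = -17.46°C, so T = 7.04°C.
  Saturated to 5200 m: -6.1 × 2.2 km = -13.42°C, so T = -6.38°C.
Environment:
  Environment, lower layer to 1600 m: -9.4 × 0.4 km = -3.76°C, so T = 20.74°C.
  Environment, upper layer to 5200 m: -7 × 3.6 km = -25.2°C, so T = -4.46°C.
T_parcel − T_env = -6.38 − (-4.46) = -1.92°C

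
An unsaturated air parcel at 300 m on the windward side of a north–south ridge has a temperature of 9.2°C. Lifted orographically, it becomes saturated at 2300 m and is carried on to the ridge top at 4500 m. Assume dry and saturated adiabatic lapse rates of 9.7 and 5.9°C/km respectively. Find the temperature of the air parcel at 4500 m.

Dry to 2300 m: -9.7 × 2 km = -19.4°C, so T = -10.2°C.
Saturated to 4500 m: -5.9 × 2.2 km = -12.98°C, so T = -23.18°C.

-23.18°C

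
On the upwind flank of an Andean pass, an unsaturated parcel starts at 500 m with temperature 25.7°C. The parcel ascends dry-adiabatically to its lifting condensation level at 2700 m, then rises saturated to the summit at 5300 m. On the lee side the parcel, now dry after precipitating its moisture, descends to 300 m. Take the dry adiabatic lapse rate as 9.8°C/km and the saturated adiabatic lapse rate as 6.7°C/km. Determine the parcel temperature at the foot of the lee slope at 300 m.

From 500 m to 2700 m (dry): cools by 9.8 × 2.2 = 21.56°C, giving 4.14°C.
From 2700 m to 5300 m (saturated): cools by 6.7 × 2.6 = 17.42°C, giving -13.28°C.
From 5300 m to 300 m (dry descent): warms by 9.8 × 5 = 49°C, giving 35.72°C.

35.72°C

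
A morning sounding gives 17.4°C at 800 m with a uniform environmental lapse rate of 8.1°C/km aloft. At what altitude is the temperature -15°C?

Height above start = (17.4 − (-15)) / 8.1 = 4 km
Altitude = 800 m + 4000 m = 4800 m

4800 m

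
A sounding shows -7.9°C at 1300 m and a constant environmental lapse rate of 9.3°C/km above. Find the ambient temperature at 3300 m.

-26.5°C

1300–3300 m, environmental: Δz = 2 km ⇒ ΔT = -18.6°C; T = -26.5°C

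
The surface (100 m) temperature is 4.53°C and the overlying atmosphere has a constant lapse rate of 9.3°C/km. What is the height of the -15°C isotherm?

Height above start = (4.53 − (-15)) / 9.3 = 2.1 km
Altitude = 100 m + 2100 m = 2200 m

2200 m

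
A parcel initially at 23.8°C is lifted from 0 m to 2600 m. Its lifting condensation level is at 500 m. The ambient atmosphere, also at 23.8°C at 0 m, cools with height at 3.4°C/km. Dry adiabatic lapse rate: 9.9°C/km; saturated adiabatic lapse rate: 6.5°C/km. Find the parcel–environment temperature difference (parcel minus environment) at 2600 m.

-9.76°C (parcel cooler than environment)

Parcel:
  0–500 m, dry: Δz = 0.5 km ⇒ ΔT = -4.95°C; T = 18.85°C
  500–2600 m, saturated: Δz = 2.1 km ⇒ ΔT = -13.65°C; T = 5.2°C
Environment:
  0–2600 m, environment: Δz = 2.6 km ⇒ ΔT = -8.84°C; T = 14.96°C
T_parcel − T_env = 5.2 − 14.96 = -9.76°C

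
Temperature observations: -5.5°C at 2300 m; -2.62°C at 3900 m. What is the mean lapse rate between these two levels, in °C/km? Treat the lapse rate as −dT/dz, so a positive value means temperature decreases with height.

-1.8°C/km

Γ = −ΔT/Δz = (-5.5 − (-2.62)) / (3900 − 2300) m
  = -2.88°C / 1.6 km = -1.8°C/km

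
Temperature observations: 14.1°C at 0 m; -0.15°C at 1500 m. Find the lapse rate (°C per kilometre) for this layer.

Γ = −ΔT/Δz = (14.1 − (-0.15)) / (1500 − 0) m
  = 14.25°C / 1.5 km = 9.5°C/km

9.5°C/km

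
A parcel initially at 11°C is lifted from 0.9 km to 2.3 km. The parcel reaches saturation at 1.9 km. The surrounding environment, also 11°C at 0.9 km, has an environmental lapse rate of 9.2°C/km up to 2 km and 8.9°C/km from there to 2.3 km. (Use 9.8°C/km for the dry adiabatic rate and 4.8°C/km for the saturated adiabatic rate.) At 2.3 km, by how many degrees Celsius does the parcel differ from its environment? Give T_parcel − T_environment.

Parcel:
  900 → 1900 m (dry, 9.8°C/km): ΔT = -9.8 × 1 = -9.8°C → T = 1.2°C
  1900 → 2300 m (saturated, 4.8°C/km): ΔT = -4.8 × 0.4 = -1.92°C → T = -0.72°C
Environment:
  900 → 2000 m (environment, lower layer, 9.2°C/km): ΔT = -9.2 × 1.1 = -10.12°C → T = 0.88°C
  2000 → 2300 m (environment, upper layer, 8.9°C/km): ΔT = -8.9 × 0.3 = -2.67°C → T = -1.79°C
T_parcel − T_env = -0.72 − (-1.79) = +1.07°C

+1.07°C (parcel warmer than environment)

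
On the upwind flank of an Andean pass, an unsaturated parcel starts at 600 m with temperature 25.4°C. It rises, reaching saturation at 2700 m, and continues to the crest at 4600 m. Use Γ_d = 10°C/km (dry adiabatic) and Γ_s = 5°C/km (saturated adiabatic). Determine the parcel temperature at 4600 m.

-5.1°C

Dry to 2700 m: -10 × 2.1 km = -21°C, so T = 4.4°C.
Saturated to 4600 m: -5 × 1.9 km = -9.5°C, so T = -5.1°C.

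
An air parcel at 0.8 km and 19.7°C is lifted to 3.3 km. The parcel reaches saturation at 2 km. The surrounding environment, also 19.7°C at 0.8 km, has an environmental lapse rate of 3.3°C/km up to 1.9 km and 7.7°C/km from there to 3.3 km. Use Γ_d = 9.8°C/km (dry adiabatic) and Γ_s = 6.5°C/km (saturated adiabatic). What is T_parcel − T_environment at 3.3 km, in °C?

Parcel:
  From 800 m to 2000 m (dry): cools by 9.8 × 1.2 = 11.76°C, giving 7.94°C.
  From 2000 m to 3300 m (saturated): cools by 6.5 × 1.3 = 8.45°C, giving -0.51°C.
Environment:
  From 800 m to 1900 m (environment, lower layer): cools by 3.3 × 1.1 = 3.63°C, giving 16.07°C.
  From 1900 m to 3300 m (environment, upper layer): cools by 7.7 × 1.4 = 10.78°C, giving 5.29°C.
T_parcel − T_env = -0.51 − 5.29 = -5.8°C

-5.8°C (parcel cooler than environment)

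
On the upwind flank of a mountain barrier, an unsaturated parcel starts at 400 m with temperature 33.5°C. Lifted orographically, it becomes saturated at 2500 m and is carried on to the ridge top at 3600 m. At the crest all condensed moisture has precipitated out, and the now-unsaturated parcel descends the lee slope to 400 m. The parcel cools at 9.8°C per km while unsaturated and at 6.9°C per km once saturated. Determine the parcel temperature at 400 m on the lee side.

36.69°C

From 400 m to 2500 m (dry): cools by 9.8 × 2.1 = 20.58°C, giving 12.92°C.
From 2500 m to 3600 m (saturated): cools by 6.9 × 1.1 = 7.59°C, giving 5.33°C.
From 3600 m to 400 m (dry descent): warms by 9.8 × 3.2 = 31.36°C, giving 36.69°C.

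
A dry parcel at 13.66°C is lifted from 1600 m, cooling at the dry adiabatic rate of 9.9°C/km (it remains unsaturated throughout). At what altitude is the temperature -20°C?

5000 m

Height above start = (13.66 − (-20)) / 9.9 = 3.4 km
Altitude = 1600 m + 3400 m = 5000 m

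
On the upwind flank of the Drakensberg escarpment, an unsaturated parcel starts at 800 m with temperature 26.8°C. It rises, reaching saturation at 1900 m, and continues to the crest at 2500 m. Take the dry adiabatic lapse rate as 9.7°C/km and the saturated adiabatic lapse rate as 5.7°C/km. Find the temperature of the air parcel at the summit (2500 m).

Dry to 1900 m: -9.7 × 1.1 km = -10.67°C, so T = 16.13°C.
Saturated to 2500 m: -5.7 × 0.6 km = -3.42°C, so T = 12.71°C.

12.71°C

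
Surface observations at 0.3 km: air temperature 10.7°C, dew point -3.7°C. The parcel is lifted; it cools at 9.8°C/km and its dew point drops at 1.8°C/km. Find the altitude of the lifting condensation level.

2.1 km

T and T_d converge at 9.8 − 1.8 = 8°C per km
Height above start = (10.7 − (-3.7)) / 8 = 1.8 km
LCL altitude = 300 m + 1800 m = 2100 m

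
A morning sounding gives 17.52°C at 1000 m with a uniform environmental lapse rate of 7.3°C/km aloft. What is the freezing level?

Height above start = (17.52 − 0) / 7.3 = 2.4 km
Altitude = 1000 m + 2400 m = 3400 m

3400 m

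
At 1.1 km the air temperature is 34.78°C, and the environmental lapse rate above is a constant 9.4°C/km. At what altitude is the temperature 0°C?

4.8 km

Height above start = (34.78 − 0) / 9.4 = 3.7 km
Altitude = 1100 m + 3700 m = 4800 m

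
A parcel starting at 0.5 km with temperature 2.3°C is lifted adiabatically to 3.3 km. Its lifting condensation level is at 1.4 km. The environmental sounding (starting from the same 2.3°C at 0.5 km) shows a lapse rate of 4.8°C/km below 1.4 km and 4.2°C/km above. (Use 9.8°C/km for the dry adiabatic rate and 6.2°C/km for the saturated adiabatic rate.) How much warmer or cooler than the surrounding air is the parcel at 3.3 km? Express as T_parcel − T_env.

Parcel:
  500–1400 m, dry: Δz = 0.9 km ⇒ ΔT = -8.82°C; T = -6.52°C
  1400–3300 m, saturated: Δz = 1.9 km ⇒ ΔT = -11.78°C; T = -18.3°C
Environment:
  500–1400 m, environment, lower layer: Δz = 0.9 km ⇒ ΔT = -4.32°C; T = -2.02°C
  1400–3300 m, environment, upper layer: Δz = 1.9 km ⇒ ΔT = -7.98°C; T = -10°C
T_parcel − T_env = -18.3 − (-10) = -8.3°C

-8.3°C (parcel cooler than environment)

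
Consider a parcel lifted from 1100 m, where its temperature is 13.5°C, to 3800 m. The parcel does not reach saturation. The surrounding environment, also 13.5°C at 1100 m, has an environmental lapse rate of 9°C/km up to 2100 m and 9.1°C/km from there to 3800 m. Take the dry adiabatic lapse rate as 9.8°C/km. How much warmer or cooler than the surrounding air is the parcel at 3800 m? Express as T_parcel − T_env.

Parcel:
  1100–3800 m, dry: Δz = 2.7 km ⇒ ΔT = -26.46°C; T = -12.96°C
Environment:
  1100–2100 m, environment, lower layer: Δz = 1 km ⇒ ΔT = -9°C; T = 4.5°C
  2100–3800 m, environment, upper layer: Δz = 1.7 km ⇒ ΔT = -15.47°C; T = -10.97°C
T_parcel − T_env = -12.96 − (-10.97) = -1.99°C

-1.99°C (parcel cooler than environment)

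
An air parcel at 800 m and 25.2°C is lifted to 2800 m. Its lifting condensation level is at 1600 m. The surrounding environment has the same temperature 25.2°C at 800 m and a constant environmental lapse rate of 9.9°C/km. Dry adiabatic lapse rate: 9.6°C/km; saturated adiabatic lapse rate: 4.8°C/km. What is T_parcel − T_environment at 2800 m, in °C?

+6.36°C (parcel warmer than environment)

Parcel:
  Dry to 1600 m: -9.6 × 0.8 km = -7.68°C, so T = 17.52°C.
  Saturated to 2800 m: -4.8 × 1.2 km = -5.76°C, so T = 11.76°C.
Environment:
  Environment to 2800 m: -9.9 × 2 km = -19.8°C, so T = 5.4°C.
T_parcel − T_env = 11.76 − 5.4 = +6.36°C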